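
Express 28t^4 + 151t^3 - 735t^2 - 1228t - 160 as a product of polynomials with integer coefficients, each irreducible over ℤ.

(4t + 5)(7t + 1)(t + 8)(t - 4)

Testing divisors of the constant over divisors of the leading coefficient, t = -1/7 is a root, so (7t + 1) divides it; the quotient is 4t^3 + 21t^2 - 108t - 160.
Then t = -5/4 is a root, giving the factor (4t + 5) and quotient t^2 + 4t - 32.
The remaining quadratic factors as (t + 8)(t - 4).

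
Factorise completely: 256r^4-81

(4r+3)(4r-3)(16r^2+9)

(4r)⁴ − (3)⁴ = ((4r)² − (3)²)((4r)² + (3)²); the first factor splits again, the second (16r^2+9) is irreducible.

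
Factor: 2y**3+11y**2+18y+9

Trying the rational-root candidates, y = -1 is a root, so (y+1) is a factor; dividing leaves 2y**2+9y+9.
The remaining quadratic factors as (2y+3)(y+3).

(2y+3)(y+1)(y+3)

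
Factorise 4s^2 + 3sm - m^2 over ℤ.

(4s - m)(s + m)

Group: s(4s - m) + m(4s - m); both groups contain (4s - m).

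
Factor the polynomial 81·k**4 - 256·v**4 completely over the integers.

Write as (9·k**2)² − (16·v**2)², then factor 9·k**2 - 16·v**2 once more.

(3·k + 4·v)·(3·k - 4·v)·(9·k**2 + 16·v**2)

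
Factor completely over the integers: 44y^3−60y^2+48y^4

Pull out the common factor 4y^2, then factor the remaining trinomial.

4y^2(3y+5)(4y−3)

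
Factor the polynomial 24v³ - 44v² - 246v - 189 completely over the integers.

(2v + 3)(2v - 9)(6v + 7)

Trying the rational-root candidates, v = 9/2 is a root, giving the factor (2v - 9) and quotient 12v² + 32v + 21.
The remaining quadratic factors as (2v + 3)(6v + 7).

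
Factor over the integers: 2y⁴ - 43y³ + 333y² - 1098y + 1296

Trying the rational-root candidates, y = 8 is a root, so (y - 8) is a factor; dividing leaves 2y³ - 27y² + 117y - 162.
Then y = 3 is a root, giving the factor (y - 3) and quotient 2y² - 21y + 54.
The remaining quadratic factors as (2y - 9)(y - 6).

(2y - 9)(y - 3)(y - 6)(y - 8)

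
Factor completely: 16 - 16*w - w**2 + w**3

(w + 4)*(w - 1)*(w - 4)

Among the possible rational roots, w = 1 is a root, giving the factor (w - 1) and quotient w**2 - 16.
The remaining quadratic factors as (w - 4)(w + 4).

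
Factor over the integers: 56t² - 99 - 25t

(7t - 11)(8t + 9)

Need a pair with product 56·(-99) = -5544 and sum -25: that's 63 and -88.
Split the middle term: 56t² + 63t - 88t - 99 = 7t(8t + 9) - 11(8t + 9).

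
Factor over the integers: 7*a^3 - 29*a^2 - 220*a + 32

(7*a - 1)*(a + 4)*(a - 8)

Testing divisors of the constant over divisors of the leading coefficient, a = 8 is a root, so (a - 8) divides it; the quotient is 7*a^2 + 27*a - 4.
The remaining quadratic factors as (a + 4)(7*a - 1).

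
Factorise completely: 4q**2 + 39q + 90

Need a pair with product 4·90 = 360 and sum 39: that's 24 and 15.
Split the middle term: 4q**2 + 24q + 15q + 90 = 4q(q + 6) + 15(q + 6).

(4q + 15)(q + 6)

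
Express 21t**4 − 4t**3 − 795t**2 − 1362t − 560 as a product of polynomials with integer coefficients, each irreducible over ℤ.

By the rational root theorem, t = 7 is a root, giving the factor (t − 7) and quotient 21t**3 + 143t**2 + 206t + 80.
Then t = −2/3 is a root, so (3t + 2) divides it; the quotient is 7t**2 + 43t + 40.
The remaining quadratic factors as (7t + 8)(t + 5).

(3t + 2)(7t + 8)(t + 5)(t − 7)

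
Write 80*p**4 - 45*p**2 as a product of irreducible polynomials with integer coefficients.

Pull out the common factor 5*p**2; 16*p**2 - 9 is a difference of squares.

5*p**2*(4*p + 3)*(4*p - 3)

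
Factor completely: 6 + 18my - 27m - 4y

(2y - 3)(9m - 2)

Group as (18my - 27m) + (-4y + 6) = 9m(2y - 3) - 2(2y - 3).
Both groups share the factor (2y - 3).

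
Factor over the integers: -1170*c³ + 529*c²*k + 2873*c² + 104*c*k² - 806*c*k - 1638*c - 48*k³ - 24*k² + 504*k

-(10*c + 3*k - 9)*(13*c - 4*k)*(9*c - 4*k - 14)

Group: 10*c*(-117*c² + 88*c*k + 182*c - 16*k² - 56*k) + (3*k - 9)*(-117*c² + 88*c*k + 182*c - 16*k² - 56*k); both groups contain (-117*c² + 88*c*k + 182*c - 16*k² - 56*k), so (10*c + 3*k - 9) is a factor with cofactor -117*c² + 88*c*k + 182*c - 16*k² - 56*k.
The cofactor groups again: -117*c² + 88*c*k + 182*c - 16*k² - 56*k = -9*c*(13*c - 4*k) + (4*k + 14)*(13*c - 4*k); both groups contain (13*c - 4*k), giving -(9*c - 4*k - 14)*(13*c - 4*k).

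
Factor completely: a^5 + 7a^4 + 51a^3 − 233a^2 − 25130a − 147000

Trying the rational-root candidates, a = −7 is a root, giving the factor (a + 7) and quotient a^4 + 51a^2 − 590a − 21000.
Then a = 12 is a root, so (a − 12) divides it; the quotient is a^3 + 12a^2 + 195a + 1750.
Continuing, a = −10 is a root, so (a + 10) divides it; the quotient is a^2 + 2a + 175.
The quadratic a^2 + 2a + 175 has discriminant −696 < 0 and is irreducible over ℤ.

(a + 10)(a + 7)(a − 12)(a^2 + 2a + 175)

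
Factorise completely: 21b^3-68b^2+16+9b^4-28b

(3b+2)(3b-1)(b+4)(b-2)

Trying the rational-root candidates, b = -2/3 is a root, giving the factor (3b+2) and quotient 3b^3+5b^2-26b+8.
Then b = 1/3 is a root, giving the factor (3b-1) and quotient b^2+2b-8.
The remaining quadratic factors as (b-2)(b+4).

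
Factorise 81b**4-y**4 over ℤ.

Difference of squares twice: with A = 3b and B = y, A⁴ − B⁴ = (A² − B²)(A² + B²), and A² − B² factors again.

(3b+y)(3b-y)(9b**2+y**2)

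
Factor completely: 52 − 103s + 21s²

(3s − 13)(7s − 4)

Need a pair with product 21·52 = 1092 and sum −103: that's −12 and −91.
Split the middle term: 21s² − 12s − 91s + 52 = 3s(7s − 4) − 13(7s − 4).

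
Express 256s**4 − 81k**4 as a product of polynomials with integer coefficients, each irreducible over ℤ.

(4s − 3k)(4s + 3k)(16s**2 + 9k**2)

Difference of squares twice: with A = 4s and B = 3k, A⁴ − B⁴ = (A² − B²)(A² + B²), and A² − B² factors again.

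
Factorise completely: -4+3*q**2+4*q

(3*q-2)*(q+2)

Need a pair with product 3·(-4) = -12 and sum 4: that's 6 and -2.
Split the middle term: 3*q**2+6*q - 2*q-4 = 3*q*(q+2) - 2*(q+2).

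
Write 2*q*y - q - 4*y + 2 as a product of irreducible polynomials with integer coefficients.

(2*y - 1)*(q - 2)

Group as (2*q*y - q) + (-4*y + 2) = q*(2*y - 1) - 2*(2*y - 1).
Both groups share the factor (2*y - 1).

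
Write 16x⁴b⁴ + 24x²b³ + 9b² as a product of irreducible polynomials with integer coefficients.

Every term has a factor of b²; factoring it out leaves 16x⁴b² + 24x²b + 9.
Recognize a perfect-square trinomial with the parts 3 and 4x²b.

b²(4x²b + 3)²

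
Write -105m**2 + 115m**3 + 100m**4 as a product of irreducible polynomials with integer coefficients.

5m**2(4m + 7)(5m - 3)

Pull out the common factor 5m**2, then factor the remaining trinomial.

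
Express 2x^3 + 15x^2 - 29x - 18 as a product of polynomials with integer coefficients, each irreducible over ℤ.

(2x + 1)(x + 9)(x - 2)

Among the possible rational roots, x = -1/2 is a root, so (2x + 1) divides it; the quotient is x^2 + 7x - 18.
The remaining quadratic factors as (x - 2)(x + 9).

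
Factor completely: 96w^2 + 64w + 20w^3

4w(5w + 4)(w + 4)

Pull out the common factor 4w, then factor the remaining trinomial.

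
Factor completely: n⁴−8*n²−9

Substitute u = n² to get a quadratic in u, then factor.
n²+1 is irreducible over ℤ (sum of squares).
n²−9 is a difference of squares.

(n+3)*(n−3)*(n²+1)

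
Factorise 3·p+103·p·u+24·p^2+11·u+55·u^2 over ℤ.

Group: 8·p·(3·p+11·u) + (5·u+1)·(3·p+11·u); both groups contain (3·p+11·u).

(3·p+11·u)·(8·p+5·u+1)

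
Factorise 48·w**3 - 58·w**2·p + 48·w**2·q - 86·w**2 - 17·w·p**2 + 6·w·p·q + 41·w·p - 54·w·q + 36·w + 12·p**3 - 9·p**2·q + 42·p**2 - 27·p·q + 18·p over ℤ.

Group: 2·w·(24·w**2 - 41·w·p + 24·w·q - 43·w + 12·p**2 - 9·p·q + 42·p - 27·q + 18) + p·(24·w**2 - 41·w·p + 24·w·q - 43·w + 12·p**2 - 9·p·q + 42·p - 27·q + 18); both groups contain (24·w**2 - 41·w·p + 24·w·q - 43·w + 12·p**2 - 9·p·q + 42·p - 27·q + 18), so (2·w + p) is a factor with cofactor 24·w**2 - 41·w·p + 24·w·q - 43·w + 12·p**2 - 9·p·q + 42·p - 27·q + 18.
The cofactor groups again: 24·w**2 - 41·w·p + 24·w·q - 43·w + 12·p**2 - 9·p·q + 42·p - 27·q + 18 = 3·w·(8·w - 3·p - 9) + (-4·p + 3·q - 2)·(8·w - 3·p - 9); both groups contain (8·w - 3·p - 9), giving (3·w - 4·p + 3·q - 2)·(8·w - 3·p - 9).

(8·w - 3·p - 9)·(3·w - 4·p + 3·q - 2)·(2·w + p)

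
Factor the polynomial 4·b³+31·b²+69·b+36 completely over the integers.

(4·b+3)·(b+3)·(b+4)

Testing divisors of the constant over divisors of the leading coefficient, b = −3 is a root, so (b+3) divides it; the quotient is 4·b²+19·b+12.
The remaining quadratic factors as (4·b+3)(b+4).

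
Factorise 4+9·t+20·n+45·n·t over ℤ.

(5·n+1)·(9·t+4)

Group as (45·n·t+20·n) + (9·t+4) = 5·n·(9·t+4) + (9·t+4).
Both groups share the factor (9·t+4).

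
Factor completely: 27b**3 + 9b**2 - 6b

Pull out the common factor 3b, then factor the remaining trinomial.

3b(3b + 2)(3b - 1)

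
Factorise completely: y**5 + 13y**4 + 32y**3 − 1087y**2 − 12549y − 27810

Testing divisors of the constant over divisors of the leading coefficient, y = −9 is a root, giving the factor (y + 9) and quotient y**4 + 4y**3 − 4y**2 − 1051y − 3090.
Continuing, y = −3 is a root, so (y + 3) is a factor; dividing leaves y**3 + y**2 − 7y − 1030.
Next, y = 10 is a root, giving the factor (y − 10) and quotient y**2 + 11y + 103.
The quadratic y**2 + 11y + 103 has discriminant −291 < 0 and is irreducible over ℤ.

(y + 3)(y + 9)(y − 10)(y**2 + 11y + 103)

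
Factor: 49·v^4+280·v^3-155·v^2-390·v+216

(7·v+9)·(7·v-4)·(v+6)·(v-1)

Among the possible rational roots, v = -6 is a root, so (v+6) divides it; the quotient is 49·v^3-14·v^2-71·v+36.
Then v = 4/7 is a root, so (7·v-4) divides it; the quotient is 7·v^2+2·v-9.
The remaining quadratic factors as (v-1)(7·v+9).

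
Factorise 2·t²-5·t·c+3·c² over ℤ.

Group: t·(2·t-3·c) - c·(2·t-3·c); both groups contain (2·t-3·c).

(2·t-3·c)·(t-c)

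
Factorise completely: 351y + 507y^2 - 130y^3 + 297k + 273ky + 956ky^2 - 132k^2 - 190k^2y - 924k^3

-(11k + 13y)(14k - 2y + 9)(6k - 5y - 3)

Group: 14k(-66k^2 - 23ky + 33k + 65y^2 + 39y) + (-2y + 9)(-66k^2 - 23ky + 33k + 65y^2 + 39y); both groups contain (-66k^2 - 23ky + 33k + 65y^2 + 39y), so (14k - 2y + 9) is a factor with cofactor -66k^2 - 23ky + 33k + 65y^2 + 39y.
The cofactor groups again: -66k^2 - 23ky + 33k + 65y^2 + 39y = -11k(6k - 5y - 3) - 13y(6k - 5y - 3); both groups contain (6k - 5y - 3), giving -(11k + 13y)(6k - 5y - 3).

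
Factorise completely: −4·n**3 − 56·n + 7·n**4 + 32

(7·n − 4)·(n − 2)·(n**2 + 2·n + 4)

Group as (7·n**4 − 56·n) + (−4·n**3 + 32) = 7·n·(n**3 − 8) − 4·(n**3 − 8).
Both groups share the factor (n**3 − 8).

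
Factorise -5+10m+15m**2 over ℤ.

Pull out the common factor 5, then factor the remaining trinomial.

5(3m-1)(m+1)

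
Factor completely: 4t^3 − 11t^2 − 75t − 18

(4t + 1)(t + 3)(t − 6)

Among the possible rational roots, t = −3 is a root, so (t + 3) divides it; the quotient is 4t^2 − 23t − 6.
The remaining quadratic factors as (t − 6)(4t + 1).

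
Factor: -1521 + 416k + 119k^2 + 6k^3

(6k - 13)(k + 13)(k + 9)

Testing divisors of the constant over divisors of the leading coefficient, k = 13/6 is a root, giving the factor (6k - 13) and quotient k^2 + 22k + 117.
The remaining quadratic factors as (k + 13)(k + 9).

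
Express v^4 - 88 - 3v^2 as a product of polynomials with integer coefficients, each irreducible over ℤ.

(v^2 + 8)(v^2 - 11)

Substitute u = v^2 to get a quadratic in u, then factor.
v^2 + 8 is irreducible over ℤ (always positive, so no real roots).
v^2 - 11 is irreducible over ℤ (11 is not a perfect square).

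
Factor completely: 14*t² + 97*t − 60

(2*t + 15)*(7*t − 4)

Need a pair with product 14·(−60) = −840 and sum 97: that's 105 and −8.
Split the middle term: 14*t² + 105*t − 8*t − 60 = 7*t*(2*t + 15) − 4*(2*t + 15).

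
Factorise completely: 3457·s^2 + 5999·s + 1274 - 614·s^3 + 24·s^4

By the rational root theorem, s = -7/6 is a root, giving the factor (6·s + 7) and quotient 4·s^3 - 107·s^2 + 701·s + 182.
Then s = -1/4 is a root, so (4·s + 1) divides it; the quotient is s^2 - 27·s + 182.
The remaining quadratic factors as (s - 13)(s - 14).

(4·s + 1)·(6·s + 7)·(s - 13)·(s - 14)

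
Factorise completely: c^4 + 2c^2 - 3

Substitute u = c^2 to get a quadratic in u, then factor.
c^2 + 3 is irreducible over ℤ (always positive, so no real roots).
c^2 - 1 is a difference of squares.

(c + 1)(c - 1)(c^2 + 3)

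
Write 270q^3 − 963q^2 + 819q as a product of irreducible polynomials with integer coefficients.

9q(5q − 7)(6q − 13)

Pull out the common factor 9q, then factor the remaining trinomial.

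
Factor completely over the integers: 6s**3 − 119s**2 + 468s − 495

Among the possible rational roots, s = 11/6 is a root, so (6s − 11) divides it; the quotient is s**2 − 18s + 45.
The remaining quadratic factors as (s − 15)(s − 3).

(6s − 11)(s − 15)(s − 3)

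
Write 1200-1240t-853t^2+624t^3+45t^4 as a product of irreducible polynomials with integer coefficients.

(3t+4)(3t-5)(5t-4)(t+15)

Among the possible rational roots, t = 4/5 is a root, so (5t-4) is a factor; dividing leaves 9t^3+132t^2-65t-300.
Next, t = -15 is a root, so (t+15) divides it; the quotient is 9t^2-3t-20.
The remaining quadratic factors as (3t+4)(3t-5).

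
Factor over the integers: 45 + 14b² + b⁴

Substitute u = b² to get a quadratic in u, then factor.
b² + 5 is irreducible over ℤ (always positive, so no real roots).
b² + 9 is irreducible over ℤ (sum of squares).

(b² + 5)(b² + 9)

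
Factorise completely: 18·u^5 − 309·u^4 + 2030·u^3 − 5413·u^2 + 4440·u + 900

Testing divisors of the constant over divisors of the leading coefficient, u = −1/6 is a root, so (6·u + 1) is a factor; dividing leaves 3·u^4 − 52·u^3 + 347·u^2 − 960·u + 900.
Next, u = 2 is a root, so (u − 2) is a factor; dividing leaves 3·u^3 − 46·u^2 + 255·u − 450.
Then u = 10/3 is a root, giving the factor (3·u − 10) and quotient u^2 − 12·u + 45.
The quadratic u^2 − 12·u + 45 has discriminant −36 < 0 and is irreducible over ℤ.

(3·u − 10)·(6·u + 1)·(u − 2)·(u^2 − 12·u + 45)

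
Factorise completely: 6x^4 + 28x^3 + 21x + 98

Group as (6x^4 + 21x) + (28x^3 + 98) = 3x(2x^3 + 7) + 14(2x^3 + 7).
Both groups share the factor (2x^3 + 7).

(3x + 14)(2x^3 + 7)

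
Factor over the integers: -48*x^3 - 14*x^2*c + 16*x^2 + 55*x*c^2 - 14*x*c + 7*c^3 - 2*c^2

Group: 8*x*(-6*x^2 - x*c + 2*x + 7*c^2 - 2*c) + c*(-6*x^2 - x*c + 2*x + 7*c^2 - 2*c); both groups contain (-6*x^2 - x*c + 2*x + 7*c^2 - 2*c), so (8*x + c) is a factor with cofactor -6*x^2 - x*c + 2*x + 7*c^2 - 2*c.
The cofactor groups again: -6*x^2 - x*c + 2*x + 7*c^2 - 2*c = -6*x*(x - c) + (-7*c + 2)*(x - c); both groups contain (x - c), giving -(6*x + 7*c - 2)*(x - c).

-(x - c)*(6*x + 7*c - 2)*(8*x + c)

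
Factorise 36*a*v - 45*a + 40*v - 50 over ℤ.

Group as (36*a*v - 45*a) + (40*v - 50) = 9*a*(4*v - 5) + 10*(4*v - 5).
Both groups share the factor (4*v - 5).

(4*v - 5)*(9*a + 10)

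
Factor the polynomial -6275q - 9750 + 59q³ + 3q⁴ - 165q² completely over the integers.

By the rational root theorem, q = -15 is a root, so (q + 15) is a factor; dividing leaves 3q³ + 14q² - 375q - 650.
Continuing, q = -5/3 is a root, so (3q + 5) divides it; the quotient is q² + 3q - 130.
The remaining quadratic factors as (q + 13)(q - 10).

(3q + 5)(q + 13)(q + 15)(q - 10)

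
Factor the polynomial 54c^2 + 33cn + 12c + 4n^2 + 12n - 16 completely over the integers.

(6c + n + 4)(9c + 4n - 4)

Group: 9c(6c + n + 4) + (4n - 4)(6c + n + 4); both groups contain (6c + n + 4).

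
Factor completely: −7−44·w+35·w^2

(5·w−7)·(7·w+1)

Need a pair with product 35·(−7) = −245 and sum −44: that's 5 and −49.
Split the middle term: 35·w^2+5·w − 49·w−7 = 5·w·(7·w+1) − 7·(7·w+1).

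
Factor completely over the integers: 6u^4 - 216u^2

6u^2(u + 6)(u - 6)

Every term has a factor of 6u^2. Then u^2 - 36 = (u)² − (6)².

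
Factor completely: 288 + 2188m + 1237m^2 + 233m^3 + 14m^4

(2m + 9)(7m + 1)(m + 4)(m + 8)

Trying the rational-root candidates, m = -1/7 is a root, so (7m + 1) divides it; the quotient is 2m^3 + 33m^2 + 172m + 288.
Next, m = -9/2 is a root, so (2m + 9) divides it; the quotient is m^2 + 12m + 32.
The remaining quadratic factors as (m + 8)(m + 4).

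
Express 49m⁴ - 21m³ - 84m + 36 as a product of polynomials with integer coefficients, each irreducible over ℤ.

(7m - 3)(7m³ - 12)

Group as (49m⁴ - 84m) + (-21m³ + 36) = 7m(7m³ - 12) - 3(7m³ - 12).
Both groups share the factor (7m³ - 12).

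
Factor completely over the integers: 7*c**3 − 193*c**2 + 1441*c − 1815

(7*c − 11)*(c − 11)*(c − 15)

Among the possible rational roots, c = 11/7 is a root, giving the factor (7*c − 11) and quotient c**2 − 26*c + 165.
The remaining quadratic factors as (c − 11)(c − 15).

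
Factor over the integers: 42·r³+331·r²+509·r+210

(6·r+7)·(7·r+5)·(r+6)

Trying the rational-root candidates, r = -5/7 is a root, so (7·r+5) divides it; the quotient is 6·r²+43·r+42.
The remaining quadratic factors as (r+6)(6·r+7).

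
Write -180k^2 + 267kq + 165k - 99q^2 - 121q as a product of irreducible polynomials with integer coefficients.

-(12k - 9q - 11)(15k - 11q)

Group: -12k(15k - 11q) + (9q + 11)(15k - 11q); both groups contain (15k - 11q).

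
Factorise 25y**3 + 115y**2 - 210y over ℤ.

5y(5y - 7)(y + 6)

Pull out the common factor 5y, then factor the remaining trinomial.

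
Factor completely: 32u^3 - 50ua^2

2u(4u - 5a)(4u + 5a)

Factor out 2u, leaving 16u^2 - 25a^2, which is a difference of two squares.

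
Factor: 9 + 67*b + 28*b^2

Need a pair with product 28·9 = 252 and sum 67: that's 4 and 63.
Split the middle term: 28*b^2 + 4*b + 63*b + 9 = 4*b*(7*b + 1) + 9*(7*b + 1).

(4*b + 9)*(7*b + 1)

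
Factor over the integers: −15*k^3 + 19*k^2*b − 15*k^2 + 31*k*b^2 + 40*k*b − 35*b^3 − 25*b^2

Group: 5*k*(−3*k^2 + 8*k*b − 5*b^2) + (7*b + 5)*(−3*k^2 + 8*k*b − 5*b^2); both groups contain (−3*k^2 + 8*k*b − 5*b^2), so (5*k + 7*b + 5) is a factor with cofactor −3*k^2 + 8*k*b − 5*b^2.
The cofactor groups again: −3*k^2 + 8*k*b − 5*b^2 = −3*k*(k − b) + 5*b*(k − b); both groups contain (k − b), giving −(3*k − 5*b)*(k − b).

−(3*k − 5*b)*(k − b)*(5*k + 7*b + 5)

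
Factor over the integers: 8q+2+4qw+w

Group as (4qw+8q) + (w+2) = 4q(w+2) + (w+2).
Both groups share the factor (w+2).

(4q+1)(w+2)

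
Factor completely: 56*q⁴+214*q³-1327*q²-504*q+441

(2*q-7)*(4*q+3)*(7*q-3)*(q+7)

Trying the rational-root candidates, q = -3/4 is a root, giving the factor (4*q+3) and quotient 14*q³+43*q²-364*q+147.
Then q = 3/7 is a root, giving the factor (7*q-3) and quotient 2*q²+7*q-49.
The remaining quadratic factors as (2*q-7)(q+7).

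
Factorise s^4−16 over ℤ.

(s+2)(s−2)(s^2+4)

Difference of squares twice: with A = s and B = 2, A⁴ − B⁴ = (A² − B²)(A² + B²), and A² − B² factors again.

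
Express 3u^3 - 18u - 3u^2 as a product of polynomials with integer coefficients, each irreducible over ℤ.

3u(u + 2)(u - 3)

Pull out the common factor 3u, then factor the remaining trinomial.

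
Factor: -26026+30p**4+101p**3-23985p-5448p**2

(5p+11)(6p+13)(p+13)(p-14)

Testing divisors of the constant over divisors of the leading coefficient, p = 14 is a root, so (p-14) is a factor; dividing leaves 30p**3+521p**2+1846p+1859.
Next, p = -13/6 is a root, so (6p+13) divides it; the quotient is 5p**2+76p+143.
The remaining quadratic factors as (5p+11)(p+13).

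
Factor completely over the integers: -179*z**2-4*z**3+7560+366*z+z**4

Testing divisors of the constant over divisors of the leading coefficient, z = 9 is a root, giving the factor (z-9) and quotient z**3+5*z**2-134*z-840.
Then z = -7 is a root, so (z+7) is a factor; dividing leaves z**2-2*z-120.
The remaining quadratic factors as (z+10)(z-12).

(z+10)*(z+7)*(z-12)*(z-9)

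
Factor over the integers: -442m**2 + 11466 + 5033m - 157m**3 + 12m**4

Testing divisors of the constant over divisors of the leading coefficient, m = -14/3 is a root, so (3m + 14) is a factor; dividing leaves 4m**3 - 71m**2 + 184m + 819.
Next, m = -9/4 is a root, giving the factor (4m + 9) and quotient m**2 - 20m + 91.
The remaining quadratic factors as (m - 13)(m - 7).

(3m + 14)(4m + 9)(m - 13)(m - 7)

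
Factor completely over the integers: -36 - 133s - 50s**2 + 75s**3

Testing divisors of the constant over divisors of the leading coefficient, s = 9/5 is a root, so (5s - 9) divides it; the quotient is 15s**2 + 17s + 4.
The remaining quadratic factors as (5s + 4)(3s + 1).

(3s + 1)(5s + 4)(5s - 9)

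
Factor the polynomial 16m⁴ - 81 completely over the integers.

(2m + 3)(2m - 3)(4m² + 9)

Write as (4m²)² − (9)², then factor 4m² - 9 once more.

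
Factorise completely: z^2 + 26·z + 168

(z + 12)·(z + 14)

Two integers with product 168 and sum 26 are 12 and 14.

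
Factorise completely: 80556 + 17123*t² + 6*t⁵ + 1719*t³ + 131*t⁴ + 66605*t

Trying the rational-root candidates, t = -12 is a root, so (t + 12) divides it; the quotient is 6*t⁴ + 59*t³ + 1011*t² + 4991*t + 6713.
Then t = -7/3 is a root, so (3*t + 7) is a factor; dividing leaves 2*t³ + 15*t² + 302*t + 959.
Continuing, t = -7/2 is a root, giving the factor (2*t + 7) and quotient t² + 4*t + 137.
The quadratic t² + 4*t + 137 has discriminant -532 < 0 and is irreducible over ℤ.

(2*t + 7)*(3*t + 7)*(t + 12)*(t² + 4*t + 137)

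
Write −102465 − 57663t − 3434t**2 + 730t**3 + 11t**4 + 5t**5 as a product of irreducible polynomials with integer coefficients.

Trying the rational-root candidates, t = −5 is a root, giving the factor (t + 5) and quotient 5t**4 − 14t**3 + 800t**2 − 7434t − 20493.
Then t = 9 is a root, so (t − 9) divides it; the quotient is 5t**3 + 31t**2 + 1079t + 2277.
Continuing, t = −11/5 is a root, so (5t + 11) is a factor; dividing leaves t**2 + 4t + 207.
The quadratic t**2 + 4t + 207 has discriminant −812 < 0 and is irreducible over ℤ.

(5t + 11)(t + 5)(t − 9)(t**2 + 4t + 207)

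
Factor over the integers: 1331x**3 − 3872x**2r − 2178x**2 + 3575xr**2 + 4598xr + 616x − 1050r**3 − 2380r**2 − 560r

Group: 11x(121x**2 − 275xr − 44x + 150r**2 + 40r) + (−7r − 14)(121x**2 − 275xr − 44x + 150r**2 + 40r); both groups contain (121x**2 − 275xr − 44x + 150r**2 + 40r), so (11x − 7r − 14) is a factor with cofactor 121x**2 − 275xr − 44x + 150r**2 + 40r.
The cofactor groups again: 121x**2 − 275xr − 44x + 150r**2 + 40r = 11x(11x − 10r) + (−15r − 4)(11x − 10r); both groups contain (11x − 10r), giving (11x − 15r − 4)(11x − 10r).

(11x − 10r)(11x − 15r − 4)(11x − 7r − 14)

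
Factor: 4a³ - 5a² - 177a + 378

(4a - 9)(a + 7)(a - 6)

Testing divisors of the constant over divisors of the leading coefficient, a = 6 is a root, giving the factor (a - 6) and quotient 4a² + 19a - 63.
The remaining quadratic factors as (4a - 9)(a + 7).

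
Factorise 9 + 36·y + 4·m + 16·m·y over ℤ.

(4·m + 9)·(4·y + 1)

Group as (16·m·y + 4·m) + (36·y + 9) = 4·m·(4·y + 1) + 9·(4·y + 1).
Both groups share the factor (4·y + 1).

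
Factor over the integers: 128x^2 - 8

8(4x + 1)(4x - 1)

Factor out 8, leaving 16x^2 - 1, which is a difference of two squares.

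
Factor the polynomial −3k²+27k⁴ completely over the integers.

Factor out 3k², leaving 9k²−1, which is a difference of two squares.

3k²(3k+1)(3k−1)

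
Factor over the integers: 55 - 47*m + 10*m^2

(2*m - 5)*(5*m - 11)

Need a pair with product 10·55 = 550 and sum -47: that's -22 and -25.
Split the middle term: 10*m^2 - 22*m - 25*m + 55 = 2*m*(5*m - 11) - 5*(5*m - 11).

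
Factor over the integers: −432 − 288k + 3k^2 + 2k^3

Among the possible rational roots, k = 12 is a root, giving the factor (k − 12) and quotient 2k^2 + 27k + 36.
The remaining quadratic factors as (2k + 3)(k + 12).

(2k + 3)(k + 12)(k − 12)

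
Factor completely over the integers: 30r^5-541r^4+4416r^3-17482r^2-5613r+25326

By the rational root theorem, r = -7/6 is a root, so (6r+7) is a factor; dividing leaves 5r^4-96r^3+848r^2-3903r+3618.
Continuing, r = 6/5 is a root, so (5r-6) is a factor; dividing leaves r^3-18r^2+148r-603.
Then r = 9 is a root, giving the factor (r-9) and quotient r^2-9r+67.
The quadratic r^2-9r+67 has discriminant -187 < 0 and is irreducible over ℤ.

(5r-6)(6r+7)(r-9)(r^2-9r+67)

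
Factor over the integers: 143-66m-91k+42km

Group as (42km-91k) + (-66m+143) = 7k(6m-13) - 11(6m-13).
Both groups share the factor (6m-13).

(6m-13)(7k-11)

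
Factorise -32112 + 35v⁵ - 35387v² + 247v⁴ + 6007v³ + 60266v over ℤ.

(5v - 9)(7v - 8)(v - 2)(v² + 12v + 223)

Trying the rational-root candidates, v = 9/5 is a root, so (5v - 9) is a factor; dividing leaves 7v⁴ + 62v³ + 1313v² - 4714v + 3568.
Continuing, v = 2 is a root, giving the factor (v - 2) and quotient 7v³ + 76v² + 1465v - 1784.
Next, v = 8/7 is a root, so (7v - 8) is a factor; dividing leaves v² + 12v + 223.
The quadratic v² + 12v + 223 has discriminant -748 < 0 and is irreducible over ℤ.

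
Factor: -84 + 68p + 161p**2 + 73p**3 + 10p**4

Testing divisors of the constant over divisors of the leading coefficient, p = 1/2 is a root, so (2p - 1) is a factor; dividing leaves 5p**3 + 39p**2 + 100p + 84.
Continuing, p = -2 is a root, giving the factor (p + 2) and quotient 5p**2 + 29p + 42.
The remaining quadratic factors as (p + 3)(5p + 14).

(2p - 1)(5p + 14)(p + 2)(p + 3)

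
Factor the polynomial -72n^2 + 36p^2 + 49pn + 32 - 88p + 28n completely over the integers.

Group: 9p(4p + 9n - 8) + (-8n - 4)(4p + 9n - 8); both groups contain (4p + 9n - 8).

(9p - 8n - 4)(4p + 9n - 8)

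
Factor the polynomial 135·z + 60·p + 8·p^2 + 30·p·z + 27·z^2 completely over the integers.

Group: 2·p·(4·p + 9·z) + (3·z + 15)·(4·p + 9·z); both groups contain (4·p + 9·z).

(2·p + 3·z + 15)·(4·p + 9·z)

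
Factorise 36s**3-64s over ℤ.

Factor out 4s, leaving 9s**2-16, which is a difference of two squares.

4s(3s+4)(3s-4)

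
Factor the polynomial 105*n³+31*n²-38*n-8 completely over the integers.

(3*n+2)*(5*n+1)*(7*n-4)

Testing divisors of the constant over divisors of the leading coefficient, n = -1/5 is a root, so (5*n+1) is a factor; dividing leaves 21*n²+2*n-8.
The remaining quadratic factors as (7*n-4)(3*n+2).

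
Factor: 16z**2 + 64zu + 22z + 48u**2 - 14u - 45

Group: 8z(2z + 6u + 5) + (8u - 9)(2z + 6u + 5); both groups contain (2z + 6u + 5).

(2z + 6u + 5)(8z + 8u - 9)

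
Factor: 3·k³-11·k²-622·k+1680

(3·k-8)·(k+14)·(k-15)

Trying the rational-root candidates, k = -14 is a root, so (k+14) is a factor; dividing leaves 3·k²-53·k+120.
The remaining quadratic factors as (k-15)(3·k-8).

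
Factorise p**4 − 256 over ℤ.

Difference of squares twice: with A = p and B = 4, A⁴ − B⁴ = (A² − B²)(A² + B²), and A² − B² factors again.

(p + 4)·(p − 4)·(p**2 + 16)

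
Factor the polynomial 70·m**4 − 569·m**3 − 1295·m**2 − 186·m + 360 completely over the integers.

(2·m + 3)·(5·m + 4)·(7·m − 3)·(m − 10)

By the rational root theorem, m = 3/7 is a root, giving the factor (7·m − 3) and quotient 10·m**3 − 77·m**2 − 218·m − 120.
Then m = 10 is a root, so (m − 10) is a factor; dividing leaves 10·m**2 + 23·m + 12.
The remaining quadratic factors as (2·m + 3)(5·m + 4).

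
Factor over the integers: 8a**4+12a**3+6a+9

(2a+3)(4a**3+3)

Group as (8a**4+6a) + (12a**3+9) = 2a(4a**3+3) + 3(4a**3+3).
Both groups share the factor (4a**3+3).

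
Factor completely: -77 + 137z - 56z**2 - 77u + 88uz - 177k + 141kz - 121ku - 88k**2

Group: -11k(8k + 11u - 7z + 11) + (8z - 7)(8k + 11u - 7z + 11); both groups contain (8k + 11u - 7z + 11).

-(11k - 8z + 7)(8k + 11u - 7z + 11)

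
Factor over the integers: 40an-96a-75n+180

(5n-12)(8a-15)

Group as (40an-96a) + (-75n+180) = 8a(5n-12) - 15(5n-12).
Both groups share the factor (5n-12).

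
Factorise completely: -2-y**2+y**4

(y**2+1)*(y**2-2)

Substitute u = y**2 to get a quadratic in u, then factor.
y**2-2 is irreducible over ℤ (2 is not a perfect square).
y**2+1 is irreducible over ℤ (sum of squares).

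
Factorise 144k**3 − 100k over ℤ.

4k(6k + 5)(6k − 5)

Pull out the common factor 4k; 36k**2 − 25 is a difference of squares.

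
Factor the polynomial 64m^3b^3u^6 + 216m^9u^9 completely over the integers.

8m^3u^6(3m^2u + 2b)(9m^4u^2 - 6m^2bu + 4b^2)

Pull out the common factor 8m^3u^6, leaving 27m^6u^3 + 8b^3.
Recognize a sum of cubes with the parts 3m^2u and 2b.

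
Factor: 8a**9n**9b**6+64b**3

Every term has a factor of 8b**3; factoring it out leaves a**9n**9b**3+8.
Recognize a sum of cubes with the parts 2 and a**3n**3b.

8b**3(a**3n**3b+2)(a**6n**6b**2-2a**3n**3b+4)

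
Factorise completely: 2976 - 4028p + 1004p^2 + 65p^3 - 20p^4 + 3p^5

(3p - 8)(p + 6)(p - 1)(p^2 - 9p + 62)

Testing divisors of the constant over divisors of the leading coefficient, p = -6 is a root, giving the factor (p + 6) and quotient 3p^4 - 38p^3 + 293p^2 - 754p + 496.
Next, p = 1 is a root, giving the factor (p - 1) and quotient 3p^3 - 35p^2 + 258p - 496.
Continuing, p = 8/3 is a root, so (3p - 8) divides it; the quotient is p^2 - 9p + 62.
The quadratic p^2 - 9p + 62 has discriminant -167 < 0 and is irreducible over ℤ.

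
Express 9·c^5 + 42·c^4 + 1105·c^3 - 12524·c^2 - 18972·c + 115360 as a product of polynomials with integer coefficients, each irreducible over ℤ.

By the rational root theorem, c = -10/3 is a root, so (3·c + 10) is a factor; dividing leaves 3·c^4 + 4·c^3 + 355·c^2 - 5358·c + 11536.
Then c = 8/3 is a root, giving the factor (3·c - 8) and quotient c^3 + 4·c^2 + 129·c - 1442.
Next, c = 7 is a root, so (c - 7) divides it; the quotient is c^2 + 11·c + 206.
The quadratic c^2 + 11·c + 206 has discriminant -703 < 0 and is irreducible over ℤ.

(3·c + 10)·(3·c - 8)·(c - 7)·(c^2 + 11·c + 206)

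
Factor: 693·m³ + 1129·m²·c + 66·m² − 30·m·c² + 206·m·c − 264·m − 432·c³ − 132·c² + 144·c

Group: 11·m·(63·m² + 137·m·c + 6·m + 72·c² + 22·c − 24) − 6·c·(63·m² + 137·m·c + 6·m + 72·c² + 22·c − 24); both groups contain (63·m² + 137·m·c + 6·m + 72·c² + 22·c − 24), so (11·m − 6·c) is a factor with cofactor 63·m² + 137·m·c + 6·m + 72·c² + 22·c − 24.
The cofactor groups again: 63·m² + 137·m·c + 6·m + 72·c² + 22·c − 24 = 9·m·(7·m + 9·c − 4) + (8·c + 6)·(7·m + 9·c − 4); both groups contain (7·m + 9·c − 4), giving (9·m + 8·c + 6)·(7·m + 9·c − 4).

(11·m − 6·c)·(9·m + 8·c + 6)·(7·m + 9·c − 4)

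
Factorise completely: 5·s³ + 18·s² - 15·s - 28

Among the possible rational roots, s = -1 is a root, so (s + 1) divides it; the quotient is 5·s² + 13·s - 28.
The remaining quadratic factors as (s + 4)(5·s - 7).

(5·s - 7)·(s + 1)·(s + 4)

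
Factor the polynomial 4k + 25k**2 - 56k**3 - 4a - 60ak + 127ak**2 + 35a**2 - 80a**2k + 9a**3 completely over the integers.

Group: 9a(a**2 - 8ak + 4a + 7k**2 - 4k) + (-8k - 1)(a**2 - 8ak + 4a + 7k**2 - 4k); both groups contain (a**2 - 8ak + 4a + 7k**2 - 4k), so (9a - 8k - 1) is a factor with cofactor a**2 - 8ak + 4a + 7k**2 - 4k.
The cofactor groups again: a**2 - 8ak + 4a + 7k**2 - 4k = a(a - k) + (-7k + 4)(a - k); both groups contain (a - k), giving (a - 7k + 4)(a - k).

(9a - 8k - 1)(a - 7k + 4)(a - k)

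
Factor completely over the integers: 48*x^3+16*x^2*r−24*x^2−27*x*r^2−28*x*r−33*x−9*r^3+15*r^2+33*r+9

(4*x−3*r−1)*(4*x+3*r+3)*(3*x+r−3)

Group: 4*x*(12*x^2−5*x*r−15*x−3*r^2+8*r+3) + (3*r+3)*(12*x^2−5*x*r−15*x−3*r^2+8*r+3); both groups contain (12*x^2−5*x*r−15*x−3*r^2+8*r+3), so (4*x+3*r+3) is a factor with cofactor 12*x^2−5*x*r−15*x−3*r^2+8*r+3.
The cofactor groups again: 12*x^2−5*x*r−15*x−3*r^2+8*r+3 = 4*x*(3*x+r−3) + (−3*r−1)*(3*x+r−3); both groups contain (3*x+r−3), giving (4*x−3*r−1)*(3*x+r−3).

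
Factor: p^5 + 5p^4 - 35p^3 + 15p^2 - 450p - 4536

(p + 4)(p + 9)(p - 6)(p^2 - 2p + 21)

By the rational root theorem, p = -9 is a root, so (p + 9) is a factor; dividing leaves p^4 - 4p^3 + p^2 + 6p - 504.
Next, p = 6 is a root, so (p - 6) divides it; the quotient is p^3 + 2p^2 + 13p + 84.
Continuing, p = -4 is a root, giving the factor (p + 4) and quotient p^2 - 2p + 21.
The quadratic p^2 - 2p + 21 has discriminant -80 < 0 and is irreducible over ℤ.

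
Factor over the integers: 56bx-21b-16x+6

Group as (56bx-21b) + (-16x+6) = 7b(8x-3) - 2(8x-3).
Both groups share the factor (8x-3).

(7b-2)(8x-3)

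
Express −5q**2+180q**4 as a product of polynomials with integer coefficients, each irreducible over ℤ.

Every term has a factor of 5q**2. Then 36q**2−1 = (6q)² − (1)².

5q**2(6q+1)(6q−1)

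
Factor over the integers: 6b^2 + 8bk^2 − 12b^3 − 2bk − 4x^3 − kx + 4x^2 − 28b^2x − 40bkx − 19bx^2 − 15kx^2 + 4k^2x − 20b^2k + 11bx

−(2b + 4k + x − 1)(2b + x)(3b − k + 4x)

Group: 2b(−6b^2 + 2bk − 11bx + kx − 4x^2) + (4k + x − 1)(−6b^2 + 2bk − 11bx + kx − 4x^2); both groups contain (−6b^2 + 2bk − 11bx + kx − 4x^2), so (2b + 4k + x − 1) is a factor with cofactor −6b^2 + 2bk − 11bx + kx − 4x^2.
The cofactor groups again: −6b^2 + 2bk − 11bx + kx − 4x^2 = −3b(2b + x) + (k − 4x)(2b + x); both groups contain (2b + x), giving −(3b − k + 4x)(2b + x).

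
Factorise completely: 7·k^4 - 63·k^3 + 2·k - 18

(k - 9)·(7·k^3 + 2)

Group as (7·k^4 + 2·k) + (-63·k^3 - 18) = k·(7·k^3 + 2) - 9·(7·k^3 + 2).
Both groups share the factor (7·k^3 + 2).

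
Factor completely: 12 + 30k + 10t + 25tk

(5k + 2)(5t + 6)

Group as (25tk + 10t) + (30k + 12) = 5t(5k + 2) + 6(5k + 2).
Both groups share the factor (5k + 2).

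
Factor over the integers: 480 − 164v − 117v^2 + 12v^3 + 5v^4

(5v − 8)(v + 3)(v + 5)(v − 4)

Testing divisors of the constant over divisors of the leading coefficient, v = 4 is a root, so (v − 4) divides it; the quotient is 5v^3 + 32v^2 + 11v − 120.
Then v = −3 is a root, so (v + 3) divides it; the quotient is 5v^2 + 17v − 40.
The remaining quadratic factors as (v + 5)(5v − 8).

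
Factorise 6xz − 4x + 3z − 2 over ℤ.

(2x + 1)(3z − 2)

Group as (6xz − 4x) + (3z − 2) = 2x(3z − 2) + (3z − 2).
Both groups share the factor (3z − 2).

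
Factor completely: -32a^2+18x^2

2(3x-4a)(3x+4a)

Pull out the common factor 2; 9x^2-16a^2 is a difference of squares.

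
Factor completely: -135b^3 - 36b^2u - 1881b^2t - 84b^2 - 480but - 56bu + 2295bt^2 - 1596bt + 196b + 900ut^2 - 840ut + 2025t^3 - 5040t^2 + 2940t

Group: b(-135b^2 - 36bu + 144bt - 84b + 60ut - 56u + 135t^2 - 336t + 196) + 15t(-135b^2 - 36bu + 144bt - 84b + 60ut - 56u + 135t^2 - 336t + 196); both groups contain (-135b^2 - 36bu + 144bt - 84b + 60ut - 56u + 135t^2 - 336t + 196), so (b + 15t) is a factor with cofactor -135b^2 - 36bu + 144bt - 84b + 60ut - 56u + 135t^2 - 336t + 196.
The cofactor groups again: -135b^2 - 36bu + 144bt - 84b + 60ut - 56u + 135t^2 - 336t + 196 = -15b(9b - 15t + 14) + (-4u - 9t + 14)(9b - 15t + 14); both groups contain (9b - 15t + 14), giving -(15b + 4u + 9t - 14)(9b - 15t + 14).

-(15b + 4u + 9t - 14)(9b - 15t + 14)(b + 15t)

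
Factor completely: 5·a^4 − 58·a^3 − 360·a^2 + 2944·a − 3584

Among the possible rational roots, a = 14 is a root, so (a − 14) is a factor; dividing leaves 5·a^3 + 12·a^2 − 192·a + 256.
Next, a = 8/5 is a root, giving the factor (5·a − 8) and quotient a^2 + 4·a − 32.
The remaining quadratic factors as (a + 8)(a − 4).

(5·a − 8)·(a + 8)·(a − 14)·(a − 4)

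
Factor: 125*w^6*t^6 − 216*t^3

t^3*(5*w^2*t − 6)*(25*w^4*t^2 + 30*w^2*t + 36)

Pull out the common factor t^3, leaving 125*w^6*t^3 − 216.
Recognize a difference of cubes with the parts 5*w^2*t and 6.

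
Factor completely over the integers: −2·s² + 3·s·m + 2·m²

Group: −2·s·(s − 2·m) − m·(s − 2·m); both groups contain (s − 2·m).

−(s − 2·m)·(2·s + m)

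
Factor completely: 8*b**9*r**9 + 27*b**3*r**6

Factor out b**3*r**6 first: what remains is 8*b**6*r**3 + 27.
Recognize a sum of cubes with the parts 3 and 2*b**2*r.

b**3*r**6*(2*b**2*r + 3)*(4*b**4*r**2 - 6*b**2*r + 9)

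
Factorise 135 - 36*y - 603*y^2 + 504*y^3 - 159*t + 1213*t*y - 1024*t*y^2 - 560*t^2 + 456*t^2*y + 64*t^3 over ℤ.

(8*t - 7*y - 3)*(8*t - 8*y + 5)*(t + 9*y - 9)

Group: t*(64*t^2 - 120*t*y + 16*t + 56*y^2 - 11*y - 15) + (9*y - 9)*(64*t^2 - 120*t*y + 16*t + 56*y^2 - 11*y - 15); both groups contain (64*t^2 - 120*t*y + 16*t + 56*y^2 - 11*y - 15), so (t + 9*y - 9) is a factor with cofactor 64*t^2 - 120*t*y + 16*t + 56*y^2 - 11*y - 15.
The cofactor groups again: 64*t^2 - 120*t*y + 16*t + 56*y^2 - 11*y - 15 = 8*t*(8*t - 8*y + 5) + (-7*y - 3)*(8*t - 8*y + 5); both groups contain (8*t - 8*y + 5), giving (8*t - 7*y - 3)*(8*t - 8*y + 5).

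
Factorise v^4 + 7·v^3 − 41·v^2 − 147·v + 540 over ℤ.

Trying the rational-root candidates, v = −9 is a root, giving the factor (v + 9) and quotient v^3 − 2·v^2 − 23·v + 60.
Next, v = 4 is a root, so (v − 4) is a factor; dividing leaves v^2 + 2·v − 15.
The remaining quadratic factors as (v + 5)(v − 3).

(v + 5)·(v + 9)·(v − 3)·(v − 4)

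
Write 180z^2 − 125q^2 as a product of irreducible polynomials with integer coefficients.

Pull out the common factor 5; 36z^2 − 25q^2 is a difference of squares.

5(6z − 5q)(6z + 5q)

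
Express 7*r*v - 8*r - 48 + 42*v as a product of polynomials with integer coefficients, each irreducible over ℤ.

Group as (7*r*v - 8*r) + (42*v - 48) = r*(7*v - 8) + 6*(7*v - 8).
Both groups share the factor (7*v - 8).

(7*v - 8)*(r + 6)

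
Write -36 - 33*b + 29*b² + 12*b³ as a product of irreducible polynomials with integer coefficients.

By the rational root theorem, b = 4/3 is a root, giving the factor (3*b - 4) and quotient 4*b² + 15*b + 9.
The remaining quadratic factors as (4*b + 3)(b + 3).

(3*b - 4)*(4*b + 3)*(b + 3)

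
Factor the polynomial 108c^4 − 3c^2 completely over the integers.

Factor out 3c^2, leaving 36c^2 − 1, which is a difference of two squares.

3c^2(6c + 1)(6c − 1)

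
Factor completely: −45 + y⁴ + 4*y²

(y² + 9)*(y² − 5)

Substitute u = y² to get a quadratic in u, then factor.
y² + 9 is irreducible over ℤ (sum of squares).
y² − 5 is irreducible over ℤ (5 is not a perfect square).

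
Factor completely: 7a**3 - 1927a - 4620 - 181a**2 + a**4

(a + 11)(a + 4)(a + 7)(a - 15)

Testing divisors of the constant over divisors of the leading coefficient, a = -4 is a root, so (a + 4) is a factor; dividing leaves a**3 + 3a**2 - 193a - 1155.
Then a = 15 is a root, so (a - 15) divides it; the quotient is a**2 + 18a + 77.
The remaining quadratic factors as (a + 7)(a + 11).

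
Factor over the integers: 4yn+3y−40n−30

Group as (4yn+3y) + (−40n−30) = y(4n+3) − 10(4n+3).
Both groups share the factor (4n+3).

(4n+3)(y−10)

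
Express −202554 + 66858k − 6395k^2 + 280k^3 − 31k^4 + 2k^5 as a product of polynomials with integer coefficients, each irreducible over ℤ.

(2k − 11)(k − 11)(k − 9)(k^2 + 10k + 186)

Testing divisors of the constant over divisors of the leading coefficient, k = 11 is a root, giving the factor (k − 11) and quotient 2k^4 − 9k^3 + 181k^2 − 4404k + 18414.
Then k = 9 is a root, so (k − 9) divides it; the quotient is 2k^3 + 9k^2 + 262k − 2046.
Next, k = 11/2 is a root, so (2k − 11) divides it; the quotient is k^2 + 10k + 186.
The quadratic k^2 + 10k + 186 has discriminant −644 < 0 and is irreducible over ℤ.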